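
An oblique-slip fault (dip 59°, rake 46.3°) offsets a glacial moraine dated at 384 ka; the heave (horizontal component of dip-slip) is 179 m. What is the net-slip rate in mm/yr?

1.25 mm/yr

dip-slip = heave / cos(dip) = 179 / cos(59°) = 347.5 m
net slip = dip-slip / sin(rake) = 347.5 / sin(46.3°) = 480.7 m
rate = 480.7 m / 384 ka = 0.00125 m/yr = 1.25 mm/yr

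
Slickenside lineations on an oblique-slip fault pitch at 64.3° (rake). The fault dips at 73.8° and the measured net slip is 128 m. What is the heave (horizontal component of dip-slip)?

dip-slip = net slip × sin(rake) = 128 m × sin(64.3°) = 115.3 m
heave = dip-slip × cos(dip) = 115.3 × cos(73.8°) = 32.2 m

32.2 m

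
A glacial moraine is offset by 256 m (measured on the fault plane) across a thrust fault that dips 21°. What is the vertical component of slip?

throw = dip-slip × sin(dip) = 256 m × sin(21°) = 91.7 m

91.7 m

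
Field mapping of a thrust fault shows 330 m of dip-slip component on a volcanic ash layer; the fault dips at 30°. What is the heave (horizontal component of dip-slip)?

heave = dip-slip × cos(dip) = 330 m × cos(30°) = 286 m

286 m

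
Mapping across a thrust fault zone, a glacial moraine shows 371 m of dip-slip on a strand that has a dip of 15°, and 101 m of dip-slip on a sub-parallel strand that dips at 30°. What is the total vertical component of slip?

147 m

throw_A = 371 × sin(15°) = 96.02 m
throw_B = 101 × sin(30°) = 50.50 m
total = 96.02 + 50.50 = 147 m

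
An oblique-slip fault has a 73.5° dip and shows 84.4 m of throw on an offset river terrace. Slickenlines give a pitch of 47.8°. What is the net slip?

dip-slip = throw / sin(dip) = 84.4 / sin(73.5°) = 88.02 m
net slip = dip-slip / sin(rake) = 88.02 / sin(47.8°) = 119 m

119 m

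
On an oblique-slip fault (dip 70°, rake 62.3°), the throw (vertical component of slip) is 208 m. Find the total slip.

250 m

dip-slip = throw / sin(dip) = 208 / sin(70°) = 221.3 m
net slip = dip-slip / sin(rake) = 221.3 / sin(62.3°) = 250 m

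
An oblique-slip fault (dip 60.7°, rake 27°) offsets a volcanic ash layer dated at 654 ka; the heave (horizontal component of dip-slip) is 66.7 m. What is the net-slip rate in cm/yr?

dip-slip = heave / cos(dip) = 66.7 / cos(60.7°) = 136.3 m
net slip = dip-slip / sin(rake) = 136.3 / sin(27°) = 300.2 m
rate = 300.2 m / 654 ka = 0.000459 m/yr = 0.0459 cm/yr

0.0459 cm/yr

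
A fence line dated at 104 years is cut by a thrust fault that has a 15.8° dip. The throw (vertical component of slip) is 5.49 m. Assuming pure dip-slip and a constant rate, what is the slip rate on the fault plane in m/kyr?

194 m/kyr

dip-slip = throw / sin(dip) = 5.49 m / sin(15.8°) = 20.16 m
rate = 20.16 m / 104 years = 0.194 m/yr = 194 m/kyr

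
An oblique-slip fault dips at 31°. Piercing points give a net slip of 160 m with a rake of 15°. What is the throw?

dip-slip = net slip × sin(rake) = 160 m × sin(15°) = 41.41 m
throw = dip-slip × sin(dip) = 41.41 × sin(31°) = 21.3 m

21.3 m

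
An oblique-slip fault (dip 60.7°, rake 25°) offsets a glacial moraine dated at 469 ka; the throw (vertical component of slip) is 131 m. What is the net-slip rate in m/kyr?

0.758 m/kyr

dip-slip = throw / sin(dip) = 131 / sin(60.7°) = 150.2 m
net slip = dip-slip / sin(rake) = 150.2 / sin(25°) = 355.4 m
rate = 355.4 m / 469 ka = 0.000758 m/yr = 0.758 m/kyr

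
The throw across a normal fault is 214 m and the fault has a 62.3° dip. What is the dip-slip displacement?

dip-slip = throw / sin(dip) = 214 / sin(62.3°) = 242 m

242 m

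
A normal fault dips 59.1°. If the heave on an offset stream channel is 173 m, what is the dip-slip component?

dip-slip = heave / cos(dip) = 173 / cos(59.1°) = 337 m

337 m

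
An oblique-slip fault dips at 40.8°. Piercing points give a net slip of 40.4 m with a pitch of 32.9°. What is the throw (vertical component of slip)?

dip-slip = net slip × sin(rake) = 40.4 m × sin(32.9°) = 21.94 m
throw = dip-slip × sin(dip) = 21.94 × sin(40.8°) = 14.3 m

14.3 m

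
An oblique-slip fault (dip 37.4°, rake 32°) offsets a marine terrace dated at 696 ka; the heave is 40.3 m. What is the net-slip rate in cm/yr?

dip-slip = heave / cos(dip) = 40.3 / cos(37.4°) = 50.73 m
net slip = dip-slip / sin(rake) = 50.73 / sin(32°) = 95.73 m
rate = 95.73 m / 696 ka = 0.000138 m/yr = 0.0138 cm/yr

0.0138 cm/yr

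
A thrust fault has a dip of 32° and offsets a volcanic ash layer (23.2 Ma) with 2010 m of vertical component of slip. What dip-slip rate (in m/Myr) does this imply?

dip-slip = throw / sin(dip) = 2010 m / sin(32°) = 3793 m
rate = 3793 m / 23.2 Ma = 0.000163 m/yr = 163 m/Myr

163 m/Myr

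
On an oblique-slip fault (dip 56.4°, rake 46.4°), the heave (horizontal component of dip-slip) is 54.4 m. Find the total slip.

136 m

dip-slip = heave / cos(dip) = 54.4 / cos(56.4°) = 98.30 m
net slip = dip-slip / sin(rake) = 98.30 / sin(46.4°) = 136 m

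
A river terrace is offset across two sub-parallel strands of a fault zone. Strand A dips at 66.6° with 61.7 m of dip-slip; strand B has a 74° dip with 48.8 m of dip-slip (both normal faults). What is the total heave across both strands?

38 m

heave_A = 61.7 × cos(66.6°) = 24.50 m
heave_B = 48.8 × cos(74°) = 13.45 m
total = 24.50 + 13.45 = 38 m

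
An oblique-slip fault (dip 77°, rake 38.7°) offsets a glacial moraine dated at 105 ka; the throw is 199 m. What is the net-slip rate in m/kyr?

3.11 m/kyr

dip-slip = throw / sin(dip) = 199 / sin(77°) = 204.2 m
net slip = dip-slip / sin(rake) = 204.2 / sin(38.7°) = 326.6 m
rate = 326.6 m / 105 ka = 0.00311 m/yr = 3.11 m/kyr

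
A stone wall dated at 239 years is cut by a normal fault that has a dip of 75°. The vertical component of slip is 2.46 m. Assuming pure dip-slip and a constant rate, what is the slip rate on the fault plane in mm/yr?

10.7 mm/yr

dip-slip = throw / sin(dip) = 2.46 m / sin(75°) = 2.547 m
rate = 2.547 m / 239 years = 0.0107 m/yr = 10.7 mm/yr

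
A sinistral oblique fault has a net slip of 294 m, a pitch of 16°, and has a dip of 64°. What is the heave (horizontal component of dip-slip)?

dip-slip = net slip × sin(rake) = 294 m × sin(16°) = 81.04 m
heave = dip-slip × cos(dip) = 81.04 × cos(64°) = 35.5 m

35.5 m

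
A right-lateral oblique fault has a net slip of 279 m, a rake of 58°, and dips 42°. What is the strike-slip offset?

strike-slip = net slip × cos(rake) = 279 m × cos(58°) = 148 m

148 m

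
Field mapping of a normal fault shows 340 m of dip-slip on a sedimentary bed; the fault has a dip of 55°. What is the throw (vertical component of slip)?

279 m

throw = dip-slip × sin(dip) = 340 m × sin(55°) = 279 m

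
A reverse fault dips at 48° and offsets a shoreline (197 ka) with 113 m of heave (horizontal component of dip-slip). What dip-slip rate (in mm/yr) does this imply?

dip-slip = heave / cos(dip) = 113 m / cos(48°) = 168.9 m
rate = 168.9 m / 197 ka = 0.000857 m/yr = 0.857 mm/yr

0.857 mm/yr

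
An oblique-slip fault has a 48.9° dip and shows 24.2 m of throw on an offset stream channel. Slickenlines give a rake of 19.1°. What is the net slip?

98.1 m

dip-slip = throw / sin(dip) = 24.2 / sin(48.9°) = 32.11 m
net slip = dip-slip / sin(rake) = 32.11 / sin(19.1°) = 98.1 m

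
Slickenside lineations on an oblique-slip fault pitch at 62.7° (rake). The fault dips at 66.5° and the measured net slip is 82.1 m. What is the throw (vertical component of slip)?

66.9 m

dip-slip = net slip × sin(rake) = 82.1 m × sin(62.7°) = 72.96 m
throw = dip-slip × sin(dip) = 72.96 × sin(66.5°) = 66.9 m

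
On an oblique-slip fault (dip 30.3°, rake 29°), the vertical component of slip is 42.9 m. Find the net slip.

175 m

dip-slip = throw / sin(dip) = 42.9 / sin(30.3°) = 85.03 m
net slip = dip-slip / sin(rake) = 85.03 / sin(29°) = 175 m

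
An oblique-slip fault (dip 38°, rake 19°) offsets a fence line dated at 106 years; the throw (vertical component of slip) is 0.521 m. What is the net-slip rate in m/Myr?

24500 m/Myr

dip-slip = throw / sin(dip) = 0.521 / sin(38°) = 0.8462 m
net slip = dip-slip / sin(rake) = 0.8462 / sin(19°) = 2.599 m
rate = 2.599 m / 106 years = 0.0245 m/yr = 24500 m/Myr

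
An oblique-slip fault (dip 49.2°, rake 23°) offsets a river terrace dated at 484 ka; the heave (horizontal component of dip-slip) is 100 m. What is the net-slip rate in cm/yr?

dip-slip = heave / cos(dip) = 100 / cos(49.2°) = 153 m
net slip = dip-slip / sin(rake) = 153 / sin(23°) = 391.7 m
rate = 391.7 m / 484 ka = 0.000809 m/yr = 0.0809 cm/yr

0.0809 cm/yr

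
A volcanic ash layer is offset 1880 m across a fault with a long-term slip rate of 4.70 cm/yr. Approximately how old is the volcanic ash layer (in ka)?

40 ka

age = offset / rate = 1880 m / (4.70 cm/yr) = 40000 yr = 40 ka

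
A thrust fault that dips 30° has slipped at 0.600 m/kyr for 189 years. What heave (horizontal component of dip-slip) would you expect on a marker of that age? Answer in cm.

dip-slip = rate × time = 0.600 m/kyr × 189 years = 0.1134 m
heave = dip-slip × cos(dip) = 0.1134 × cos(30°) = 0.0982 m = 9.82 cm

9.82 cm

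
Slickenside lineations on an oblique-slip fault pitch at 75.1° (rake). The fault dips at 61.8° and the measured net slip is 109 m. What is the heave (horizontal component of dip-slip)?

49.8 m

dip-slip = net slip × sin(rake) = 109 m × sin(75.1°) = 105.3 m
heave = dip-slip × cos(dip) = 105.3 × cos(61.8°) = 49.8 m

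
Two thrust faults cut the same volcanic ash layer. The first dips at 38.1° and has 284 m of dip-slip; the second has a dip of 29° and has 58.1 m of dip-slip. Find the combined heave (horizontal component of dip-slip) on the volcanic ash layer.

274 m

heave_A = 284 × cos(38.1°) = 223.5 m
heave_B = 58.1 × cos(29°) = 50.82 m
total = 223.5 + 50.82 = 274 m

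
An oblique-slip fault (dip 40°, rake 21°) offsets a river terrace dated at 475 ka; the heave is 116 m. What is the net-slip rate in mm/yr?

dip-slip = heave / cos(dip) = 116 / cos(40°) = 151.4 m
net slip = dip-slip / sin(rake) = 151.4 / sin(21°) = 422.5 m
rate = 422.5 m / 475 ka = 0.000890 m/yr = 0.890 mm/yr

0.890 mm/yr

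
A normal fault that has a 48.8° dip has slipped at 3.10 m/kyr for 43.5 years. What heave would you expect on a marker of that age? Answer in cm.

8.88 cm

dip-slip = rate × time = 3.10 m/kyr × 43.5 years = 0.1348 m
heave = dip-slip × cos(dip) = 0.1348 × cos(48.8°) = 0.0888 m = 8.88 cm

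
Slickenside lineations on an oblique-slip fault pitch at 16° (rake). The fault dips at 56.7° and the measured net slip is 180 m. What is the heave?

27.2 m

dip-slip = net slip × sin(rake) = 180 m × sin(16°) = 49.61 m
heave = dip-slip × cos(dip) = 49.61 × cos(56.7°) = 27.2 m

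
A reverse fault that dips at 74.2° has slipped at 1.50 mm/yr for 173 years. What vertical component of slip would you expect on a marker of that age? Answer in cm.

dip-slip = rate × time = 1.50 mm/yr × 173 years = 0.2595 m
throw = dip-slip × sin(dip) = 0.2595 × sin(74.2°) = 0.250 m = 25 cm

25 cm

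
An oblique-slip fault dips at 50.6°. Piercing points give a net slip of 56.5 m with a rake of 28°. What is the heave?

16.8 m

dip-slip = net slip × sin(rake) = 56.5 m × sin(28°) = 26.53 m
heave = dip-slip × cos(dip) = 26.53 × cos(50.6°) = 16.8 m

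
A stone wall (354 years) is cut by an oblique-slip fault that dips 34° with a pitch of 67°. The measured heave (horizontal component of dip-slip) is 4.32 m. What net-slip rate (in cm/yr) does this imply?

dip-slip = heave / cos(dip) = 4.32 / cos(34°) = 5.211 m
net slip = dip-slip / sin(rake) = 5.211 / sin(67°) = 5.661 m
rate = 5.661 m / 354 years = 0.0160 m/yr = 1.60 cm/yr

1.60 cm/yr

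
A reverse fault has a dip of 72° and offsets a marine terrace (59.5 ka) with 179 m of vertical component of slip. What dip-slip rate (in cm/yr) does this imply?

0.316 cm/yr

dip-slip = throw / sin(dip) = 179 m / sin(72°) = 188.2 m
rate = 188.2 m / 59.5 ka = 0.00316 m/yr = 0.316 cm/yr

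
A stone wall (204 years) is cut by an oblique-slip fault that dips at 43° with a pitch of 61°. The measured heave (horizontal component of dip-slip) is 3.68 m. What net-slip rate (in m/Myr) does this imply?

dip-slip = heave / cos(dip) = 3.68 / cos(43°) = 5.032 m
net slip = dip-slip / sin(rake) = 5.032 / sin(61°) = 5.753 m
rate = 5.753 m / 204 years = 0.0282 m/yr = 28200 m/Myr

28200 m/Myr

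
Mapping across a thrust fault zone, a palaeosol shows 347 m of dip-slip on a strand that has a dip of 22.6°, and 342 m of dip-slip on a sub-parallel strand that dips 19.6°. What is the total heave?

643 m

heave_A = 347 × cos(22.6°) = 320.4 m
heave_B = 342 × cos(19.6°) = 322.2 m
total = 320.4 + 322.2 = 643 m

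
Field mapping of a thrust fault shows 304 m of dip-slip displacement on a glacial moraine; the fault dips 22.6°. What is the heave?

281 m

heave = dip-slip × cos(dip) = 304 m × cos(22.6°) = 281 m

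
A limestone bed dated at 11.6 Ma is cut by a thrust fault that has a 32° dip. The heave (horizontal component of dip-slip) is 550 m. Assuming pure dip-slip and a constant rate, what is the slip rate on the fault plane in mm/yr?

dip-slip = heave / cos(dip) = 550 m / cos(32°) = 648.5 m
rate = 648.5 m / 11.6 Ma = 0.0000559 m/yr = 0.0559 mm/yr

0.0559 mm/yr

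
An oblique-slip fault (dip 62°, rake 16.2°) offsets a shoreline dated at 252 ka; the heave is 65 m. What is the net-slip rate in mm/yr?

1.97 mm/yr

dip-slip = heave / cos(dip) = 65 / cos(62°) = 138.5 m
net slip = dip-slip / sin(rake) = 138.5 / sin(16.2°) = 496.3 m
rate = 496.3 m / 252 ka = 0.00197 m/yr = 1.97 mm/yr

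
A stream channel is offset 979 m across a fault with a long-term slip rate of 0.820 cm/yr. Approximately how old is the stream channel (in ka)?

119 ka

age = offset / rate = 979 m / (0.820 cm/yr) = 119000 yr = 119 ka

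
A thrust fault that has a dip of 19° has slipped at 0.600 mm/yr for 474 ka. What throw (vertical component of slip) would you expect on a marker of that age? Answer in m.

dip-slip = rate × time = 0.600 mm/yr × 474 ka = 284.4 m
throw = dip-slip × sin(dip) = 284.4 × sin(19°) = 92.6 m

92.6 m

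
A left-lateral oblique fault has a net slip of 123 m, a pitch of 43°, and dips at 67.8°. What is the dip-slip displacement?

dip-slip = net slip × sin(rake) = 123 m × sin(43°) = 83.9 m

83.9 m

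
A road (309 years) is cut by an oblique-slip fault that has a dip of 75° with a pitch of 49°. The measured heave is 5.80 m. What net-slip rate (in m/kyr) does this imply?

96.1 m/kyr

dip-slip = heave / cos(dip) = 5.80 / cos(75°) = 22.41 m
net slip = dip-slip / sin(rake) = 22.41 / sin(49°) = 29.69 m
rate = 29.69 m / 309 years = 0.0961 m/yr = 96.1 m/kyr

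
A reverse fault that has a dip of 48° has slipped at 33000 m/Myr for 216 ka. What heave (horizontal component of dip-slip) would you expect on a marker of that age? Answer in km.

dip-slip = rate × time = 33000 m/Myr × 216 ka = 7128 m
heave = dip-slip × cos(dip) = 7128 × cos(48°) = 4770 m = 4.77 km

4.77 km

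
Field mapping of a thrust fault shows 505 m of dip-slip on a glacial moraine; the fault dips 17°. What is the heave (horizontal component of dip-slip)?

483 m

heave = dip-slip × cos(dip) = 505 m × cos(17°) = 483 m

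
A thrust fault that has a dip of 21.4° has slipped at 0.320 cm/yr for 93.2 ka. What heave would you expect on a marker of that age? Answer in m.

278 m

dip-slip = rate × time = 0.320 cm/yr × 93.2 ka = 298.2 m
heave = dip-slip × cos(dip) = 298.2 × cos(21.4°) = 278 m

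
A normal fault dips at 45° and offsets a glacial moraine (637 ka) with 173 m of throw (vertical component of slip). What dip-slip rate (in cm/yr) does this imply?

0.0384 cm/yr

dip-slip = throw / sin(dip) = 173 m / sin(45°) = 244.7 m
rate = 244.7 m / 637 ka = 0.000384 m/yr = 0.0384 cm/yr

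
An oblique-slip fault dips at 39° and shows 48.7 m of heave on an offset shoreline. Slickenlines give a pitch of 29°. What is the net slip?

129 m

dip-slip = heave / cos(dip) = 48.7 / cos(39°) = 62.67 m
net slip = dip-slip / sin(rake) = 62.67 / sin(29°) = 129 m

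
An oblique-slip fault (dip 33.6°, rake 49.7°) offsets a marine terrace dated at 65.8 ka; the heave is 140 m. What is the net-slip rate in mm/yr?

dip-slip = heave / cos(dip) = 140 / cos(33.6°) = 168.1 m
net slip = dip-slip / sin(rake) = 168.1 / sin(49.7°) = 220.4 m
rate = 220.4 m / 65.8 ka = 0.00335 m/yr = 3.35 mm/yr

3.35 mm/yr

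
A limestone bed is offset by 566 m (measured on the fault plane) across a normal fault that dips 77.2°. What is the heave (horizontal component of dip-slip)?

125 m

heave = dip-slip × cos(dip) = 566 m × cos(77.2°) = 125 m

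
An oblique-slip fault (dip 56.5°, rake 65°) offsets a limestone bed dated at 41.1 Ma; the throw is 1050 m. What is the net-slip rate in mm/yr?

0.0338 mm/yr

dip-slip = throw / sin(dip) = 1050 / sin(56.5°) = 1259 m
net slip = dip-slip / sin(rake) = 1259 / sin(65°) = 1389 m
rate = 1389 m / 41.1 Ma = 0.0000338 m/yr = 0.0338 mm/yr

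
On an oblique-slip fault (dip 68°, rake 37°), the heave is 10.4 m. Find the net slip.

dip-slip = heave / cos(dip) = 10.4 / cos(68°) = 27.76 m
net slip = dip-slip / sin(rake) = 27.76 / sin(37°) = 46.1 m

46.1 m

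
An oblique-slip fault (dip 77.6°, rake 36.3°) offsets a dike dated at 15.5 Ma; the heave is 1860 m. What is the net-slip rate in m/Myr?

dip-slip = heave / cos(dip) = 1860 / cos(77.6°) = 8662 m
net slip = dip-slip / sin(rake) = 8662 / sin(36.3°) = 14630 m
rate = 14630 m / 15.5 Ma = 0.000944 m/yr = 944 m/Myr

944 m/Myr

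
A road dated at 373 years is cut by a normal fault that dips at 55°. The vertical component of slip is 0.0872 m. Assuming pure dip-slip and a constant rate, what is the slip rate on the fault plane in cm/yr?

dip-slip = throw / sin(dip) = 0.0872 m / sin(55°) = 0.1065 m
rate = 0.1065 m / 373 years = 0.000285 m/yr = 0.0285 cm/yr

0.0285 cm/yr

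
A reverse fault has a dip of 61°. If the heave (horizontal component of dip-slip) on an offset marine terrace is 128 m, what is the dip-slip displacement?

dip-slip = heave / cos(dip) = 128 / cos(61°) = 264 m

264 m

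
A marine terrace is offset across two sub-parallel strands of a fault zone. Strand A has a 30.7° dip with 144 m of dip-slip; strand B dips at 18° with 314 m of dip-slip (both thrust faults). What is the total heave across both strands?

heave_A = 144 × cos(30.7°) = 123.8 m
heave_B = 314 × cos(18°) = 298.6 m
total = 123.8 + 298.6 = 422 m

422 m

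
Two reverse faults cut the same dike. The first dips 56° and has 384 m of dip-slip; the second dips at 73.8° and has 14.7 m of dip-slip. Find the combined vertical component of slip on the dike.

332 m

throw_A = 384 × sin(56°) = 318.4 m
throw_B = 14.7 × sin(73.8°) = 14.12 m
total = 318.4 + 14.12 = 332 m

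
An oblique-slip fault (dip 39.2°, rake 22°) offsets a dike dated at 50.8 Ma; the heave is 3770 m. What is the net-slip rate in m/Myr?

256 m/Myr

dip-slip = heave / cos(dip) = 3770 / cos(39.2°) = 4865 m
net slip = dip-slip / sin(rake) = 4865 / sin(22°) = 12990 m
rate = 12990 m / 50.8 Ma = 0.000256 m/yr = 256 m/Myr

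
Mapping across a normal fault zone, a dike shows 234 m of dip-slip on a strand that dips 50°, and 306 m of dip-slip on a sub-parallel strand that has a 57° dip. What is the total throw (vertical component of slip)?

throw_A = 234 × sin(50°) = 179.3 m
throw_B = 306 × sin(57°) = 256.6 m
total = 179.3 + 256.6 = 436 m

436 m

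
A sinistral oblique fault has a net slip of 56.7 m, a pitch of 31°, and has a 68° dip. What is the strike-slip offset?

strike-slip = net slip × cos(rake) = 56.7 m × cos(31°) = 48.6 m

48.6 m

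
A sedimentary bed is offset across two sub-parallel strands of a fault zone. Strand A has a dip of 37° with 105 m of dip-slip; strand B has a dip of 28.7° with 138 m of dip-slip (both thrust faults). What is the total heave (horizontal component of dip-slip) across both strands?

205 m

heave_A = 105 × cos(37°) = 83.86 m
heave_B = 138 × cos(28.7°) = 121 m
total = 83.86 + 121 = 205 m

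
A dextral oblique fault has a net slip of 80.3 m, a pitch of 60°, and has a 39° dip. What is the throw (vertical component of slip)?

43.8 m

dip-slip = net slip × sin(rake) = 80.3 m × sin(60°) = 69.54 m
throw = dip-slip × sin(dip) = 69.54 × sin(39°) = 43.8 m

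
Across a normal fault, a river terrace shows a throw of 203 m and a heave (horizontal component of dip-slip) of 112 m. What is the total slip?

net slip = √(throw² + heave²) = √(203² + 112²) = 232 m

232 m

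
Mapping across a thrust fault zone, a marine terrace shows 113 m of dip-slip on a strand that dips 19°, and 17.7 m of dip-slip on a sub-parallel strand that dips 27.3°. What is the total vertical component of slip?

throw_A = 113 × sin(19°) = 36.79 m
throw_B = 17.7 × sin(27.3°) = 8.118 m
total = 36.79 + 8.118 = 44.9 m

44.9 m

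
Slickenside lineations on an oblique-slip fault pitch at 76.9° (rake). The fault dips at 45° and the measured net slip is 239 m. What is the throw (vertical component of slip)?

dip-slip = net slip × sin(rake) = 239 m × sin(76.9°) = 232.8 m
throw = dip-slip × sin(dip) = 232.8 × sin(45°) = 165 m

165 m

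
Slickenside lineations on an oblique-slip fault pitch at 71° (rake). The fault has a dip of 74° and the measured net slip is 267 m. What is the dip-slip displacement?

252 m

dip-slip = net slip × sin(rake) = 267 m × sin(71°) = 252 m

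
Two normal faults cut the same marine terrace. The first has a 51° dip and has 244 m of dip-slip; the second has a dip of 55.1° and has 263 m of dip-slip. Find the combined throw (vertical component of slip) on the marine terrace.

405 m

throw_A = 244 × sin(51°) = 189.6 m
throw_B = 263 × sin(55.1°) = 215.7 m
total = 189.6 + 215.7 = 405 m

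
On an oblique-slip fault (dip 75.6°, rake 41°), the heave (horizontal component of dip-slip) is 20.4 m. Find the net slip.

dip-slip = heave / cos(dip) = 20.4 / cos(75.6°) = 82.03 m
net slip = dip-slip / sin(rake) = 82.03 / sin(41°) = 125 m

125 m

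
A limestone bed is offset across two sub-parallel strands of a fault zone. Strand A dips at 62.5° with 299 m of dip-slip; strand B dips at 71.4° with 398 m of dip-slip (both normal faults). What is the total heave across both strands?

heave_A = 299 × cos(62.5°) = 138.1 m
heave_B = 398 × cos(71.4°) = 126.9 m
total = 138.1 + 126.9 = 265 m

265 m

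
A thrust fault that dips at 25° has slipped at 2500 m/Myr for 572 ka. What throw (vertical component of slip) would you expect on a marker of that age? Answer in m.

604 m

dip-slip = rate × time = 2500 m/Myr × 572 ka = 1430 m
throw = dip-slip × sin(dip) = 1430 × sin(25°) = 604 m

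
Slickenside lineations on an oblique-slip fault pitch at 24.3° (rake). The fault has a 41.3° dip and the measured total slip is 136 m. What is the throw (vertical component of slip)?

36.9 m

dip-slip = net slip × sin(rake) = 136 m × sin(24.3°) = 55.97 m
throw = dip-slip × sin(dip) = 55.97 × sin(41.3°) = 36.9 m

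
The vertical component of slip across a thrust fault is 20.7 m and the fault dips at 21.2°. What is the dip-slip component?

57.2 m

dip-slip = throw / sin(dip) = 20.7 / sin(21.2°) = 57.2 m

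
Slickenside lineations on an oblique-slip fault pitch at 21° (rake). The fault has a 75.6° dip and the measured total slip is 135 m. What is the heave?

12 m

dip-slip = net slip × sin(rake) = 135 m × sin(21°) = 48.38 m
heave = dip-slip × cos(dip) = 48.38 × cos(75.6°) = 12 m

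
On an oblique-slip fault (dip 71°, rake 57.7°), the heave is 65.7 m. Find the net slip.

239 m

dip-slip = heave / cos(dip) = 65.7 / cos(71°) = 201.8 m
net slip = dip-slip / sin(rake) = 201.8 / sin(57.7°) = 239 m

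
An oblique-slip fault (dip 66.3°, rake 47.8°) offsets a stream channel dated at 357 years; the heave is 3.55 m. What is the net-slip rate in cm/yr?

dip-slip = heave / cos(dip) = 3.55 / cos(66.3°) = 8.832 m
net slip = dip-slip / sin(rake) = 8.832 / sin(47.8°) = 11.92 m
rate = 11.92 m / 357 years = 0.0334 m/yr = 3.34 cm/yr

3.34 cm/yr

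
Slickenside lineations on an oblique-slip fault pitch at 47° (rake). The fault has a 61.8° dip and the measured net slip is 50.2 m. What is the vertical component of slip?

dip-slip = net slip × sin(rake) = 50.2 m × sin(47°) = 36.71 m
throw = dip-slip × sin(dip) = 36.71 × sin(61.8°) = 32.4 m

32.4 m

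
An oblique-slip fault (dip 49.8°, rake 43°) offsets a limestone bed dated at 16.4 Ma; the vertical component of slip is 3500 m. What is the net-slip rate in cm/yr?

dip-slip = throw / sin(dip) = 3500 / sin(49.8°) = 4582 m
net slip = dip-slip / sin(rake) = 4582 / sin(43°) = 6719 m
rate = 6719 m / 16.4 Ma = 0.000410 m/yr = 0.0410 cm/yr

0.0410 cm/yr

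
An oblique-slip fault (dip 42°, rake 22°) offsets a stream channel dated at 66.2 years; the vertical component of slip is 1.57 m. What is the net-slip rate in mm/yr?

dip-slip = throw / sin(dip) = 1.57 / sin(42°) = 2.346 m
net slip = dip-slip / sin(rake) = 2.346 / sin(22°) = 6.263 m
rate = 6.263 m / 66.2 years = 0.0946 m/yr = 94.6 mm/yr

94.6 mm/yr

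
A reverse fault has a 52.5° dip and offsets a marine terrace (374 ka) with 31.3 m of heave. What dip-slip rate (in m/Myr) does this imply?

dip-slip = heave / cos(dip) = 31.3 m / cos(52.5°) = 51.42 m
rate = 51.42 m / 374 ka = 0.000137 m/yr = 137 m/Myr

137 m/Myr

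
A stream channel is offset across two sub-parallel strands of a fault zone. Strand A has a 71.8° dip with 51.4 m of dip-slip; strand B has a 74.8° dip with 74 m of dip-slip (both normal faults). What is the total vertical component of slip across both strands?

throw_A = 51.4 × sin(71.8°) = 48.83 m
throw_B = 74 × sin(74.8°) = 71.41 m
total = 48.83 + 71.41 = 120 m

120 m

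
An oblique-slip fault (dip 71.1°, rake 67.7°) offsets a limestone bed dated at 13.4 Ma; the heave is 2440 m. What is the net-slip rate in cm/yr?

0.0608 cm/yr

dip-slip = heave / cos(dip) = 2440 / cos(71.1°) = 7533 m
net slip = dip-slip / sin(rake) = 7533 / sin(67.7°) = 8142 m
rate = 8142 m / 13.4 Ma = 0.000608 m/yr = 0.0608 cm/yr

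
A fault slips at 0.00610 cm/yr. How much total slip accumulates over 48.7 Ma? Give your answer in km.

slip = rate × time = 0.00610 cm/yr × 48.7 Ma = 2970 m = 2.97 km

2.97 km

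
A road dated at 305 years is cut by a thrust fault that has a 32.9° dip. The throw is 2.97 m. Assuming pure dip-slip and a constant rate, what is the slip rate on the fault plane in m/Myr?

17900 m/Myr

dip-slip = throw / sin(dip) = 2.97 m / sin(32.9°) = 5.468 m
rate = 5.468 m / 305 years = 0.0179 m/yr = 17900 m/Myr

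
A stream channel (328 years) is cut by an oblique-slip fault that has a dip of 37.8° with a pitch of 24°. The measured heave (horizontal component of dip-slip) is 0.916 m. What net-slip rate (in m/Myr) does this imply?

8690 m/Myr

dip-slip = heave / cos(dip) = 0.916 / cos(37.8°) = 1.159 m
net slip = dip-slip / sin(rake) = 1.159 / sin(24°) = 2.850 m
rate = 2.850 m / 328 years = 0.00869 m/yr = 8690 m/Myr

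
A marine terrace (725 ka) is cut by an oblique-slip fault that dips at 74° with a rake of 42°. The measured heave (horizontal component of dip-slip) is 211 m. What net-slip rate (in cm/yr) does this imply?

dip-slip = heave / cos(dip) = 211 / cos(74°) = 765.5 m
net slip = dip-slip / sin(rake) = 765.5 / sin(42°) = 1144 m
rate = 1144 m / 725 ka = 0.00158 m/yr = 0.158 cm/yr

0.158 cm/yr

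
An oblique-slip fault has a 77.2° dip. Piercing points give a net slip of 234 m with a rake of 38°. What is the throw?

dip-slip = net slip × sin(rake) = 234 m × sin(38°) = 144.1 m
throw = dip-slip × sin(dip) = 144.1 × sin(77.2°) = 140 m

140 m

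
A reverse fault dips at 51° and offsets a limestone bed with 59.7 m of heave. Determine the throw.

throw = heave × tan(dip) = 59.7 × tan(51°) = 73.7 m

73.7 m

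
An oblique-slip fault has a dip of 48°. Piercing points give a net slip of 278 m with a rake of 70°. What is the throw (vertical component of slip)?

194 m

dip-slip = net slip × sin(rake) = 278 m × sin(70°) = 261.2 m
throw = dip-slip × sin(dip) = 261.2 × sin(48°) = 194 m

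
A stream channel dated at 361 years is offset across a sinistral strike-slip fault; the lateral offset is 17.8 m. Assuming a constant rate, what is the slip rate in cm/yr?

4.93 cm/yr

rate = 17.8 m / 361 years = 0.0493 m/yr = 4.93 cm/yr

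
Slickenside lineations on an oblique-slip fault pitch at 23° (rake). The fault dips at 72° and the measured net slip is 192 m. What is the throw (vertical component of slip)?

71.3 m

dip-slip = net slip × sin(rake) = 192 m × sin(23°) = 75.02 m
throw = dip-slip × sin(dip) = 75.02 × sin(72°) = 71.3 m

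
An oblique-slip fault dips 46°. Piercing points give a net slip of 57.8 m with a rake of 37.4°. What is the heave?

dip-slip = net slip × sin(rake) = 57.8 m × sin(37.4°) = 35.11 m
heave = dip-slip × cos(dip) = 35.11 × cos(46°) = 24.4 m

24.4 m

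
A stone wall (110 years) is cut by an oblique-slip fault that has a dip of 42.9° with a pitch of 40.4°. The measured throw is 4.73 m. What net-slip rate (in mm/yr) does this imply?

97.5 mm/yr

dip-slip = throw / sin(dip) = 4.73 / sin(42.9°) = 6.949 m
net slip = dip-slip / sin(rake) = 6.949 / sin(40.4°) = 10.72 m
rate = 10.72 m / 110 years = 0.0975 m/yr = 97.5 mm/yr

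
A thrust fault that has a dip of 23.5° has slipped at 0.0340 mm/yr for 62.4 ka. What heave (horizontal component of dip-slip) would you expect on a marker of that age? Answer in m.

dip-slip = rate × time = 0.0340 mm/yr × 62.4 ka = 2.122 m
heave = dip-slip × cos(dip) = 2.122 × cos(23.5°) = 1.95 m

1.95 m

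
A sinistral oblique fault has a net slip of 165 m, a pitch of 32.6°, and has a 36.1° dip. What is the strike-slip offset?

139 m

strike-slip = net slip × cos(rake) = 165 m × cos(32.6°) = 139 m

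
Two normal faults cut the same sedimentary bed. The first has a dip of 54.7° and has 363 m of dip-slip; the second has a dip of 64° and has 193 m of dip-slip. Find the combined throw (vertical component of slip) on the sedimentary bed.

throw_A = 363 × sin(54.7°) = 296.3 m
throw_B = 193 × sin(64°) = 173.5 m
total = 296.3 + 173.5 = 470 m

470 m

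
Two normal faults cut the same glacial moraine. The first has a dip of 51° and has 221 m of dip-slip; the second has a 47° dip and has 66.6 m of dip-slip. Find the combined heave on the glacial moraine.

heave_A = 221 × cos(51°) = 139.1 m
heave_B = 66.6 × cos(47°) = 45.42 m
total = 139.1 + 45.42 = 185 m

185 m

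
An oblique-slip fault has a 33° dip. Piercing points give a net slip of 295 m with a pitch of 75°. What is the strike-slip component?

76.4 m

strike-slip = net slip × cos(rake) = 295 m × cos(75°) = 76.4 m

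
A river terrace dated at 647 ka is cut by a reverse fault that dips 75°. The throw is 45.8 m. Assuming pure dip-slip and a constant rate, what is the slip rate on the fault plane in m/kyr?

0.0733 m/kyr

dip-slip = throw / sin(dip) = 45.8 m / sin(75°) = 47.42 m
rate = 47.42 m / 647 ka = 0.0000733 m/yr = 0.0733 m/kyr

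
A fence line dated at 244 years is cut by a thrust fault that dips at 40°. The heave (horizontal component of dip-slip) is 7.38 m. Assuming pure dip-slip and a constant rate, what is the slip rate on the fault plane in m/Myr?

dip-slip = heave / cos(dip) = 7.38 m / cos(40°) = 9.634 m
rate = 9.634 m / 244 years = 0.0395 m/yr = 39500 m/Myr

39500 m/Myr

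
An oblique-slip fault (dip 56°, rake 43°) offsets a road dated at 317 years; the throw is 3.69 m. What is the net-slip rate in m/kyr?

20.6 m/kyr

dip-slip = throw / sin(dip) = 3.69 / sin(56°) = 4.451 m
net slip = dip-slip / sin(rake) = 4.451 / sin(43°) = 6.526 m
rate = 6.526 m / 317 years = 0.0206 m/yr = 20.6 m/kyr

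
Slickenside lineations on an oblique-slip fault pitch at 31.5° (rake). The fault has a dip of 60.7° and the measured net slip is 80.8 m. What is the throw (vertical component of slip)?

dip-slip = net slip × sin(rake) = 80.8 m × sin(31.5°) = 42.22 m
throw = dip-slip × sin(dip) = 42.22 × sin(60.7°) = 36.8 m

36.8 m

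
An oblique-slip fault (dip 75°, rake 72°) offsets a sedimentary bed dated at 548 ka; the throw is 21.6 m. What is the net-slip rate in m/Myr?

42.9 m/Myr

dip-slip = throw / sin(dip) = 21.6 / sin(75°) = 22.36 m
net slip = dip-slip / sin(rake) = 22.36 / sin(72°) = 23.51 m
rate = 23.51 m / 548 ka = 0.0000429 m/yr = 42.9 m/Myr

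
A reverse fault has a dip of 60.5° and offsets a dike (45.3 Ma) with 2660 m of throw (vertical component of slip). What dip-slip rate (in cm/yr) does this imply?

0.00675 cm/yr

dip-slip = throw / sin(dip) = 2660 m / sin(60.5°) = 3056 m
rate = 3056 m / 45.3 Ma = 0.0000675 m/yr = 0.00675 cm/yr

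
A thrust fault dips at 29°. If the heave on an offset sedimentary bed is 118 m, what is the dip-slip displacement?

135 m

dip-slip = heave / cos(dip) = 118 / cos(29°) = 135 m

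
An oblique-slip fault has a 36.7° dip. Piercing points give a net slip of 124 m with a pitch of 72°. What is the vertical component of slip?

70.5 m

dip-slip = net slip × sin(rake) = 124 m × sin(72°) = 117.9 m
throw = dip-slip × sin(dip) = 117.9 × sin(36.7°) = 70.5 m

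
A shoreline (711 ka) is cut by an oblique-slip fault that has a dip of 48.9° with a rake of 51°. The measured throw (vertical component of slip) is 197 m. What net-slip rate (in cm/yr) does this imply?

0.0473 cm/yr

dip-slip = throw / sin(dip) = 197 / sin(48.9°) = 261.4 m
net slip = dip-slip / sin(rake) = 261.4 / sin(51°) = 336.4 m
rate = 336.4 m / 711 ka = 0.000473 m/yr = 0.0473 cm/yr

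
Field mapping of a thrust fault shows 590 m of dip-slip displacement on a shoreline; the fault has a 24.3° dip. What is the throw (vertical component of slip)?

243 m

throw = dip-slip × sin(dip) = 590 m × sin(24.3°) = 243 m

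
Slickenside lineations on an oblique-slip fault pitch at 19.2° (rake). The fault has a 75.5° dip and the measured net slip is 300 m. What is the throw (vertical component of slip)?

dip-slip = net slip × sin(rake) = 300 m × sin(19.2°) = 98.66 m
throw = dip-slip × sin(dip) = 98.66 × sin(75.5°) = 95.5 m

95.5 m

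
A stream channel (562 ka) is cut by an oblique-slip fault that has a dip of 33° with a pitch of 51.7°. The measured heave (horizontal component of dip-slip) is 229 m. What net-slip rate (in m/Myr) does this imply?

619 m/Myr

dip-slip = heave / cos(dip) = 229 / cos(33°) = 273.1 m
net slip = dip-slip / sin(rake) = 273.1 / sin(51.7°) = 347.9 m
rate = 347.9 m / 562 ka = 0.000619 m/yr = 619 m/Myr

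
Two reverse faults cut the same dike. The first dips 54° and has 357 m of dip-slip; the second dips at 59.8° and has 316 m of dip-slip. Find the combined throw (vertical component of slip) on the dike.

562 m

throw_A = 357 × sin(54°) = 288.8 m
throw_B = 316 × sin(59.8°) = 273.1 m
total = 288.8 + 273.1 = 562 m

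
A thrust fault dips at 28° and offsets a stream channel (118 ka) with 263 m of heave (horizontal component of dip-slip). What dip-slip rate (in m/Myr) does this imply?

dip-slip = heave / cos(dip) = 263 m / cos(28°) = 297.9 m
rate = 297.9 m / 118 ka = 0.00252 m/yr = 2520 m/Myr

2520 m/Myr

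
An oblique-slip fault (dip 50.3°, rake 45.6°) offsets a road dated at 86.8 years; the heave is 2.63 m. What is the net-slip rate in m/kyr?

66.4 m/kyr

dip-slip = heave / cos(dip) = 2.63 / cos(50.3°) = 4.117 m
net slip = dip-slip / sin(rake) = 4.117 / sin(45.6°) = 5.763 m
rate = 5.763 m / 86.8 years = 0.0664 m/yr = 66.4 m/kyr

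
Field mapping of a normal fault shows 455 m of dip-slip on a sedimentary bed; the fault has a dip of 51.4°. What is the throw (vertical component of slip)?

356 m

throw = dip-slip × sin(dip) = 455 m × sin(51.4°) = 356 m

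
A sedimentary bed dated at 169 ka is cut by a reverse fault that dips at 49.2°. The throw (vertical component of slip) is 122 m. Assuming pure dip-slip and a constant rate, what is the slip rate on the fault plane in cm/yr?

dip-slip = throw / sin(dip) = 122 m / sin(49.2°) = 161.2 m
rate = 161.2 m / 169 ka = 0.000954 m/yr = 0.0954 cm/yr

0.0954 cm/yr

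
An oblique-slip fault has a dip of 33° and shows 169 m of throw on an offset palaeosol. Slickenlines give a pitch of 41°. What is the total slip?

473 m

dip-slip = throw / sin(dip) = 169 / sin(33°) = 310.3 m
net slip = dip-slip / sin(rake) = 310.3 / sin(41°) = 473 m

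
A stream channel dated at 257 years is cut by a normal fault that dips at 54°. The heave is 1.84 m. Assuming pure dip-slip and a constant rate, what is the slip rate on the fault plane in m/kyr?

12.2 m/kyr

dip-slip = heave / cos(dip) = 1.84 m / cos(54°) = 3.130 m
rate = 3.130 m / 257 years = 0.0122 m/yr = 12.2 m/kyr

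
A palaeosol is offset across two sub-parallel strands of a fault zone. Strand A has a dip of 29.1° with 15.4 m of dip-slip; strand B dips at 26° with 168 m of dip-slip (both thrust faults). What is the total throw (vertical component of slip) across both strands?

81.1 m

throw_A = 15.4 × sin(29.1°) = 7.490 m
throw_B = 168 × sin(26°) = 73.65 m
total = 7.490 + 73.65 = 81.1 m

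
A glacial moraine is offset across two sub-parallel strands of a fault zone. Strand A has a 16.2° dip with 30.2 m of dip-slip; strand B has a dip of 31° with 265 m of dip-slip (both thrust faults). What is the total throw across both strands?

throw_A = 30.2 × sin(16.2°) = 8.426 m
throw_B = 265 × sin(31°) = 136.5 m
total = 8.426 + 136.5 = 145 m

145 m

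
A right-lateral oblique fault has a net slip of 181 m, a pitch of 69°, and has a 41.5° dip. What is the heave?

127 m

dip-slip = net slip × sin(rake) = 181 m × sin(69°) = 169 m
heave = dip-slip × cos(dip) = 169 × cos(41.5°) = 127 m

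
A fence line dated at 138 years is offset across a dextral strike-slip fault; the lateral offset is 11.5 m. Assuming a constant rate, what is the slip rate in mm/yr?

rate = 11.5 m / 138 years = 0.0833 m/yr = 83.3 mm/yr

83.3 mm/yr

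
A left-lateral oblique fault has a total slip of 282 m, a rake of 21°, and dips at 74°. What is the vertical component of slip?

dip-slip = net slip × sin(rake) = 282 m × sin(21°) = 101.1 m
throw = dip-slip × sin(dip) = 101.1 × sin(74°) = 97.1 m

97.1 m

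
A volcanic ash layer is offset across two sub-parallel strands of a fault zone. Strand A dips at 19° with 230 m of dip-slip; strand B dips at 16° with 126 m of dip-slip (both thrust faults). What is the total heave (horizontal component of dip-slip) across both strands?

339 m

heave_A = 230 × cos(19°) = 217.5 m
heave_B = 126 × cos(16°) = 121.1 m
total = 217.5 + 121.1 = 339 m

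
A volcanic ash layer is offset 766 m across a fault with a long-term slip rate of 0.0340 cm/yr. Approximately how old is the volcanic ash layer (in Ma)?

2.25 Ma

age = offset / rate = 766 m / (0.0340 cm/yr) = 2.25e+06 yr = 2.25 Ma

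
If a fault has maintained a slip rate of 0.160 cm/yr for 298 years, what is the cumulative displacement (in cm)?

slip = rate × time = 0.160 cm/yr × 298 years = 0.477 m = 47.7 cm

47.7 cm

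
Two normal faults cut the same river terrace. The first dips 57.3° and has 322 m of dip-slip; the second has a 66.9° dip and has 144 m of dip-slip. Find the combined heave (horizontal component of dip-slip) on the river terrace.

230 m

heave_A = 322 × cos(57.3°) = 174 m
heave_B = 144 × cos(66.9°) = 56.50 m
total = 174 + 56.50 = 230 m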